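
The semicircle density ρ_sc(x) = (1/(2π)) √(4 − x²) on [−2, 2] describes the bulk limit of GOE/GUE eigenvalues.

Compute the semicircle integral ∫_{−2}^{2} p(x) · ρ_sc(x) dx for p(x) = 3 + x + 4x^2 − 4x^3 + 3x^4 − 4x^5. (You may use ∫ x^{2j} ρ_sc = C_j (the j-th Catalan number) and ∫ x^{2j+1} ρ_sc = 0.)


Write p(x) = Σ a_i x^i, split into monomials and integrate each against ρ_sc separately.
Using ∫ x^{2j} ρ_sc = C_j = (1/(j+1)) C(2j, j) (Catalan numbers) and ∫ x^{2j+1} ρ_sc = 0 (odd monomials vanish by symmetry):
  i = 0 (even): a_0 · C_{0} = 3 · 1 = 3
  i = 1 (odd): ∫ x^1 ρ_sc = 0 (vanishes)
  i = 2 (even): a_2 · C_{1} = 4 · 1 = 4
  i = 3 (odd): ∫ x^3 ρ_sc = 0 (vanishes)
  i = 4 (even): a_4 · C_{2} = 3 · 2 = 6
  i = 5 (odd): ∫ x^5 ρ_sc = 0 (vanishes)

Summing the contributions: ∫_{−2}^{2} p(x) ρ_sc(x) dx = 3 + 4 + 6 = 13.


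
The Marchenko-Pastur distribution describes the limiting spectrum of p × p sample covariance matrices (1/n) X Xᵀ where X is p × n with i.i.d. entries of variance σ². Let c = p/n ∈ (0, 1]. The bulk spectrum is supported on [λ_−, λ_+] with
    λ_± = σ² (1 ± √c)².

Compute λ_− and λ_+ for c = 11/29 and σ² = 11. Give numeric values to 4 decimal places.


c = 11/29 = 0.379310; √c = 0.615882.
λ_− = σ² (1 − √c)² = 11 · (1 − 0.615882)² = 11 · (0.384118)² = 1.623015.
λ_+ = σ² (1 + √c)² = 11 · (1 + 0.615882)² = 11 · (1.615882)² = 28.721813.

Rounded to 4 decimal places: λ_− ≈ 1.6230, λ_+ ≈ 28.7218.


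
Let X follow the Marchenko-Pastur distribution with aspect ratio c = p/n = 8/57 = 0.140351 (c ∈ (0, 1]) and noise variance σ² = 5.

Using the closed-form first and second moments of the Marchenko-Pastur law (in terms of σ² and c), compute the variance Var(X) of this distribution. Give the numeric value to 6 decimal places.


Recall the MP moments m_1 = E[X] = σ² and m_2 = E[X²] = σ⁴ (1 + c).
m_1 = E[X] = σ² = 5, so m_1² = 25.
m_2 = E[X²] = σ⁴ (1 + c) = 25 · (1 + 0.140351) = 25 · 1.140351 = 28.508772.
(Note m_2 − m_1² simplifies to c · σ⁴ = 0.140351 · 25.)

Var(X) = m_2 − m_1² = 28.508772 − 25 = 3.508772.


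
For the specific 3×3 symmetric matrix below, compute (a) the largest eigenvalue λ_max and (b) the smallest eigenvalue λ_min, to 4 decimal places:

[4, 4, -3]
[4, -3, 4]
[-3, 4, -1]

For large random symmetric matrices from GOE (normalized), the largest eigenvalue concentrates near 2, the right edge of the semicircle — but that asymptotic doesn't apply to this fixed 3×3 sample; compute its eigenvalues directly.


Since M is real symmetric, all three eigenvalues are real; they are the roots of det(λI − M) = λ³ − (tr M) λ² + s λ − det M, where s is the sum of the principal 2×2 minors.
tr M = 4 + (-3) + (-1) = 0.
s = (4·(-3) − 4²) + (4·(-1) − (-3)²) + ((-3)·(-1) − 4²) = -28 + (-13) + (-13) = -54.
det M (expand along row 1) = 4·(-13) − 4·8 + (-3)·7 = -105.
Characteristic polynomial: λ³ − 54λ + 105 = 0.
Substitute λ = y + (tr M)/3 = y + 0.000000 to remove the quadratic term: y³ + p·y + q = 0 with p = s − (tr M)²/3 = -54.000000 and q = −2(tr M)³/27 + (tr M)·s/3 − det M = 105.000000.
Three real roots ⇒ use the trigonometric (Viète) form: r = 2√(−p/3) = 8.485281, φ = arccos(3q/(p·r)) = arccos(-0.687465) = 2.328789 rad.
y_k = r·cos(φ/3 − 2πk/3) for k = 0, 1, 2 gives y = 6.054560, 2.121188, -8.175748.
λ_k = y_k + 0.000000 gives λ = 6.0546, 2.1212, -8.1757 (check: the sum is 0.0000 = tr M).

Hence λ_max = 6.0546 and λ_min = -8.1757.


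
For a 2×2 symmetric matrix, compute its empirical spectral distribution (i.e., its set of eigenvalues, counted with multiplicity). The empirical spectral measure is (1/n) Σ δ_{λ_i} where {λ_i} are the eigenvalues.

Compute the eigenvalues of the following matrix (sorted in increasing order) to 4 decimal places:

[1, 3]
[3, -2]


Since M is real symmetric, both eigenvalues are real; they are the roots of det(λI − M) = λ² − (tr M) λ + det M.
tr M = 1 + (-2) = -1.
det M = 1·(-2) − 3² = -2 − 9 = -11.
Characteristic polynomial: λ² + λ − 11 = 0.
Discriminant Δ = (tr M)² − 4·det M = 1 − (-44) = 45; √Δ = 6.708204.
λ = (tr M ± √Δ)/2 = (-1 ± 6.708204)/2, giving (tr M − √Δ)/2 = -3.8541 and (tr M + √Δ)/2 = 2.8541.

Eigenvalues sorted in increasing order: [-3.8541, 2.8541].


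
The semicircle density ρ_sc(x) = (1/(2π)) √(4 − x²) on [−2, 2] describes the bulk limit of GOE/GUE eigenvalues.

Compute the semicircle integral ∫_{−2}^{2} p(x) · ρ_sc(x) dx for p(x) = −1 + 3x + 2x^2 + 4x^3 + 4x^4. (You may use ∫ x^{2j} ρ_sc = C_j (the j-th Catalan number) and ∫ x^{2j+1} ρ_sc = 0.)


Write p(x) = Σ a_i x^i, split into monomials and integrate each against ρ_sc separately.
Using ∫ x^{2j} ρ_sc = C_j = (1/(j+1)) C(2j, j) (Catalan numbers) and ∫ x^{2j+1} ρ_sc = 0 (odd monomials vanish by symmetry):
  i = 0 (even): a_0 · C_{0} = -1 · 1 = -1
  i = 1 (odd): ∫ x^1 ρ_sc = 0 (vanishes)
  i = 2 (even): a_2 · C_{1} = 2 · 1 = 2
  i = 3 (odd): ∫ x^3 ρ_sc = 0 (vanishes)
  i = 4 (even): a_4 · C_{2} = 4 · 2 = 8

Summing the contributions: ∫_{−2}^{2} p(x) ρ_sc(x) dx = (-1) + 2 + 8 = 9.


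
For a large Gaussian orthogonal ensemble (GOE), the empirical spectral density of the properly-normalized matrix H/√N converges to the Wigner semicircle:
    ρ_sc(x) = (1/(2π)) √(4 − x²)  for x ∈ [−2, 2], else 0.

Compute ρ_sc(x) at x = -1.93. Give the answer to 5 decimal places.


ρ_sc(x) = (1/(2π)) √(4 − x²). With x = -1.93:
  4 − x² = 4 − (-1.93)² = 4 − 3.724900 = 0.275100.
  √(4 − x²) = 0.524500.
  1/(2π) = 0.159155.
  ρ_sc(-1.93) = 0.159155 · 0.524500 = 0.083477.

Rounded to 5 decimal places: ρ_sc(-1.93) ≈ 0.08348.


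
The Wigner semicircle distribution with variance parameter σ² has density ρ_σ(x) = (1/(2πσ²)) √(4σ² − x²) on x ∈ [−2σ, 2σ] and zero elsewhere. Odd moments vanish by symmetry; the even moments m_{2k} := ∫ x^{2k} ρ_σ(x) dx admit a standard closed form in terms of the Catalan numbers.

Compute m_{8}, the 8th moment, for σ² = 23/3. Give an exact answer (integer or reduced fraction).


By the scaled semicircle moment identity, m_{2k} = σ^{2k} · C_k with k = 4.
C_4 = (1/(k+1)) · C(2k, k) = (1/5) · C(8, 4) = (1/5) · 70 = 14.
σ^{2k} = (σ²)^k = (23/3)^4 = 279841/81.

Therefore m_{8} = σ^{8} · C_4 = (279841/81) · 14 = 3917774/81.


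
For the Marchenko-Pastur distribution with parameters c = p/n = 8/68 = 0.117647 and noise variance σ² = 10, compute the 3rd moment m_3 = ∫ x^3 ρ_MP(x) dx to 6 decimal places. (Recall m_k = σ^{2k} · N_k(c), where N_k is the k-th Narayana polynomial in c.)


E[X³] = σ⁶ (1 + 3c + c²) (third MP moment). With σ² = 10 (so σ⁶ = 1000) and c = 8/68 = 0.117647: E[X³] = 1000 · (1 + 3·0.117647 + (0.117647)²) = 1000 · 1.366782.

So E[X^3] = 1366.782007.


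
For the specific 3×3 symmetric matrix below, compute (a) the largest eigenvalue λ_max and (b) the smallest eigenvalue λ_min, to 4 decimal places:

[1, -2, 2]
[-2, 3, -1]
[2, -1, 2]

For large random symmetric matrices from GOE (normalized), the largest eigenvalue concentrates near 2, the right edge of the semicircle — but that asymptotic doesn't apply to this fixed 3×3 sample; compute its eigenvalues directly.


Since M is real symmetric, all three eigenvalues are real; they are the roots of det(λI − M) = λ³ − (tr M) λ² + s λ − det M, where s is the sum of the principal 2×2 minors.
tr M = 1 + 3 + 2 = 6.
s = (1·3 − (-2)²) + (1·2 − 2²) + (3·2 − (-1)²) = -1 + (-2) + 5 = 2.
det M (expand along row 1) = 1·5 − (-2)·(-2) + 2·(-4) = -7.
Characteristic polynomial: λ³ − 6λ² + 2λ + 7 = 0.
Substitute λ = y + (tr M)/3 = y + 2.000000 to remove the quadratic term: y³ + p·y + q = 0 with p = s − (tr M)²/3 = -10.000000 and q = −2(tr M)³/27 + (tr M)·s/3 − det M = -5.000000.
Three real roots ⇒ use the trigonometric (Viète) form: r = 2√(−p/3) = 3.651484, φ = arccos(3q/(p·r)) = arccos(0.410792) = 1.147474 rad.
y_k = r·cos(φ/3 − 2πk/3) for k = 0, 1, 2 gives y = 3.387619, -0.513544, -2.874076.
λ_k = y_k + 2.000000 gives λ = 5.3876, 1.4865, -0.8741 (check: the sum is 6.0000 = tr M).

Hence λ_max = 5.3876 and λ_min = -0.8741.


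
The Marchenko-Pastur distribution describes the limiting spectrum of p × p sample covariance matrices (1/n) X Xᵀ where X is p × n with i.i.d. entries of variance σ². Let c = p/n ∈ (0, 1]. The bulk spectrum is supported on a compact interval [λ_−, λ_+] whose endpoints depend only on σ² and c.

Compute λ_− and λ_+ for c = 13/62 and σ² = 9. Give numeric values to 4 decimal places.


c = 13/62 = 0.209677; √c = 0.457905.
λ_− = σ² (1 − √c)² = 9 · (1 − 0.457905)² = 9 · (0.542095)² = 2.644798.
λ_+ = σ² (1 + √c)² = 9 · (1 + 0.457905)² = 9 · (1.457905)² = 19.129395.

Rounded to 4 decimal places: λ_− ≈ 2.6448, λ_+ ≈ 19.1294.


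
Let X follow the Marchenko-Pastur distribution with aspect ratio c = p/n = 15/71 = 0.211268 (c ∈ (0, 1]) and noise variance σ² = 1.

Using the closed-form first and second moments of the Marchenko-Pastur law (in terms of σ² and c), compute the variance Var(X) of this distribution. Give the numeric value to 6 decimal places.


Recall the MP moments m_1 = E[X] = σ² and m_2 = E[X²] = σ⁴ (1 + c).
m_1 = E[X] = σ² = 1, so m_1² = 1.
m_2 = E[X²] = σ⁴ (1 + c) = 1 · (1 + 0.211268) = 1 · 1.211268 = 1.211268.
(Note m_2 − m_1² simplifies to c · σ⁴ = 0.211268 · 1.)

Var(X) = m_2 − m_1² = 1.211268 − 1 = 0.211268.


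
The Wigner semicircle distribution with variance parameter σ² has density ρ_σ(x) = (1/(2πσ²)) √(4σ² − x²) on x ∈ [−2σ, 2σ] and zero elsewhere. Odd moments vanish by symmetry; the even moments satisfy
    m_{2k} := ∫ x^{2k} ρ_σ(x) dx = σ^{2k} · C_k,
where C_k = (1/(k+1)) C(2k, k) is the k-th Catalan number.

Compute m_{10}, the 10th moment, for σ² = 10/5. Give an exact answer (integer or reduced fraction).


By the scaled semicircle moment identity, m_{2k} = σ^{2k} · C_k with k = 5.
C_5 = (1/(k+1)) · C(2k, k) = (1/6) · C(10, 5) = (1/6) · 252 = 42.
σ^{2k} = (σ²)^k = (10/5)^5 = 32.

Therefore m_{10} = σ^{10} · C_5 = 32 · 42 = 1344.


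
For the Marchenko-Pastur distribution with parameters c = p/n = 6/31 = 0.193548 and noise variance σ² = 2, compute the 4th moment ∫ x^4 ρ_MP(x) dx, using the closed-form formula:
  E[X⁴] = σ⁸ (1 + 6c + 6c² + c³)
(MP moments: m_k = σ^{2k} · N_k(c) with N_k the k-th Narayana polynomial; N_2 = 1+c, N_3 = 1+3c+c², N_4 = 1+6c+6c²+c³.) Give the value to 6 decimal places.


E[X⁴] = σ⁸ (1 + 6c + 6c² + c³) (fourth MP moment). With σ² = 2 (so σ⁸ = 16) and c = 6/31 = 0.193548: E[X⁴] = 16 · (1 + 6·0.193548 + 6·(0.193548)² + (0.193548)³) = 16 · 2.393307.

So E[X^4] = 38.292907.


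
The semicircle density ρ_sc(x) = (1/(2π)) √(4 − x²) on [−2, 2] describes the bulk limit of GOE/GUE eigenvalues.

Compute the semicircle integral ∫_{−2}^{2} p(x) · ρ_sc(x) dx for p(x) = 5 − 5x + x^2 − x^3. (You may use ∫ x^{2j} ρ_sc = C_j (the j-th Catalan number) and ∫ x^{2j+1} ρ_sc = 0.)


Write p(x) = Σ a_i x^i, split into monomials and integrate each against ρ_sc separately.
Using ∫ x^{2j} ρ_sc = C_j = (1/(j+1)) C(2j, j) (Catalan numbers) and ∫ x^{2j+1} ρ_sc = 0 (odd monomials vanish by symmetry):
  i = 0 (even): a_0 · C_{0} = 5 · 1 = 5
  i = 1 (odd): ∫ x^1 ρ_sc = 0 (vanishes)
  i = 2 (even): a_2 · C_{1} = 1 · 1 = 1
  i = 3 (odd): ∫ x^3 ρ_sc = 0 (vanishes)

Summing the contributions: ∫_{−2}^{2} p(x) ρ_sc(x) dx = 5 + 1 = 6.


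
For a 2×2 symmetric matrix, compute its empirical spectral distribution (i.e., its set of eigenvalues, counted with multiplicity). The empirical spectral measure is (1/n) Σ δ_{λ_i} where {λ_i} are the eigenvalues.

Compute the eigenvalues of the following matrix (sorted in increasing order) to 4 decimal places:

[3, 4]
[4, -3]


Since M is real symmetric, both eigenvalues are real; they are the roots of det(λI − M) = λ² − (tr M) λ + det M.
tr M = 3 + (-3) = 0.
det M = 3·(-3) − 4² = -9 − 16 = -25.
Characteristic polynomial: λ² − 25 = 0.
Discriminant Δ = (tr M)² − 4·det M = 0 − (-100) = 100; √Δ = 10.000000.
λ = (tr M ± √Δ)/2 = (0 ± 10.000000)/2, giving (tr M − √Δ)/2 = -5.0000 and (tr M + √Δ)/2 = 5.0000.

Eigenvalues sorted in increasing order: [-5.0000, 5.0000].


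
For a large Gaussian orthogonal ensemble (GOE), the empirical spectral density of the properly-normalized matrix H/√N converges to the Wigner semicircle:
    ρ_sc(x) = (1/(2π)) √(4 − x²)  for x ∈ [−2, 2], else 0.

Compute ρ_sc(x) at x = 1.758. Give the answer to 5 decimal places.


ρ_sc(x) = (1/(2π)) √(4 − x²). With x = 1.758:
  4 − x² = 4 − (1.758)² = 4 − 3.090564 = 0.909436.
  √(4 − x²) = 0.953644.
  1/(2π) = 0.159155.
  ρ_sc(1.758) = 0.159155 · 0.953644 = 0.151777.

Rounded to 5 decimal places: ρ_sc(1.758) ≈ 0.15178.


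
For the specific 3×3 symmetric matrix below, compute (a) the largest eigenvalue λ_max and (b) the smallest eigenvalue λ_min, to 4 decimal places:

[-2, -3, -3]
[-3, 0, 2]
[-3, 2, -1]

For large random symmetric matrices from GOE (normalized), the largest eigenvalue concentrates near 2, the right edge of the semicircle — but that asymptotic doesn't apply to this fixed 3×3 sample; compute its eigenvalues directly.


Since M is real symmetric, all three eigenvalues are real; they are the roots of det(λI − M) = λ³ − (tr M) λ² + s λ − det M, where s is the sum of the principal 2×2 minors.
tr M = -2 + 0 + (-1) = -3.
s = ((-2)·0 − (-3)²) + ((-2)·(-1) − (-3)²) + (0·(-1) − 2²) = -9 + (-7) + (-4) = -20.
det M (expand along row 1) = (-2)·(-4) − (-3)·9 + (-3)·(-6) = 53.
Characteristic polynomial: λ³ + 3λ² − 20λ − 53 = 0.
Substitute λ = y + (tr M)/3 = y − 1.000000 to remove the quadratic term: y³ + p·y + q = 0 with p = s − (tr M)²/3 = -23.000000 and q = −2(tr M)³/27 + (tr M)·s/3 − det M = -31.000000.
Three real roots ⇒ use the trigonometric (Viète) form: r = 2√(−p/3) = 5.537749, φ = arccos(3q/(p·r)) = arccos(0.730166) = 0.752231 rad.
y_k = r·cos(φ/3 − 2πk/3) for k = 0, 1, 2 gives y = 5.364574, -1.492324, -3.872250.
λ_k = y_k − 1.000000 gives λ = 4.3646, -2.4923, -4.8722 (check: the sum is -3.0000 = tr M).

Hence λ_max = 4.3646 and λ_min = -4.8722.


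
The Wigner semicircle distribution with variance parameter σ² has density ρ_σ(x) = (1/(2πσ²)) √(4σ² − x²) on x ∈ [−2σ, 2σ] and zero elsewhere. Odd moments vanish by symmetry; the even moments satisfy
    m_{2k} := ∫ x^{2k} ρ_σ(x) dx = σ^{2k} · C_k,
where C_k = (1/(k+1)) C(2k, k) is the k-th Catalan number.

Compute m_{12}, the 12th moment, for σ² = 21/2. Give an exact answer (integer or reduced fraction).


By the scaled semicircle moment identity, m_{2k} = σ^{2k} · C_k with k = 6.
C_6 = (1/(k+1)) · C(2k, k) = (1/7) · C(12, 6) = (1/7) · 924 = 132.
σ^{2k} = (σ²)^k = (21/2)^6 = 85766121/64.

Therefore m_{12} = σ^{12} · C_6 = (85766121/64) · 132 = 2830281993/16.


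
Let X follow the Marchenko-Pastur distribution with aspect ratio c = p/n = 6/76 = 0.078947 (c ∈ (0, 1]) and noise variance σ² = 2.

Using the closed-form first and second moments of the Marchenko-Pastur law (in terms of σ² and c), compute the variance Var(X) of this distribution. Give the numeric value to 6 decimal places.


Recall the MP moments m_1 = E[X] = σ² and m_2 = E[X²] = σ⁴ (1 + c).
m_1 = E[X] = σ² = 2, so m_1² = 4.
m_2 = E[X²] = σ⁴ (1 + c) = 4 · (1 + 0.078947) = 4 · 1.078947 = 4.315789.
(Note m_2 − m_1² simplifies to c · σ⁴ = 0.078947 · 4.)

Var(X) = m_2 − m_1² = 4.315789 − 4 = 0.315789.


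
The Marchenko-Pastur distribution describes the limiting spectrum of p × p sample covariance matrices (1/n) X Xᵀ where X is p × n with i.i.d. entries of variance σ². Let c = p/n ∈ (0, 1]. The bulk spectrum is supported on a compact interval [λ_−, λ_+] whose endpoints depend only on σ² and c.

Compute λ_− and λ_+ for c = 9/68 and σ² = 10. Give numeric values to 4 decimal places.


c = 9/68 = 0.132353; √c = 0.363803.
λ_− = σ² (1 − √c)² = 10 · (1 − 0.363803)² = 10 · (0.636197)² = 4.047461.
λ_+ = σ² (1 + √c)² = 10 · (1 + 0.363803)² = 10 · (1.363803)² = 18.599598.

Rounded to 4 decimal places: λ_− ≈ 4.0475, λ_+ ≈ 18.5996.


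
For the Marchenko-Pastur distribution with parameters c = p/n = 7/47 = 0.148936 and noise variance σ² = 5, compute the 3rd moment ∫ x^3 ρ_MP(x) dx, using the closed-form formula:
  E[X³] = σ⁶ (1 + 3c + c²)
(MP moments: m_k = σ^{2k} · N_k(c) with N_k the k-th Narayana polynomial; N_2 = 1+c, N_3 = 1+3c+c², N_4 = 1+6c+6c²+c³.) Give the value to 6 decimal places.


E[X³] = σ⁶ (1 + 3c + c²) (third MP moment). With σ² = 5 (so σ⁶ = 125) and c = 7/47 = 0.148936: E[X³] = 125 · (1 + 3·0.148936 + (0.148936)²) = 125 · 1.468990.

So E[X^3] = 183.623812.


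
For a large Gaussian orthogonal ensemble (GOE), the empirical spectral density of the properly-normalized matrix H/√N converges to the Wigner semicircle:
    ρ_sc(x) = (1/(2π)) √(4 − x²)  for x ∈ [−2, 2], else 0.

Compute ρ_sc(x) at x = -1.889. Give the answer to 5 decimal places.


ρ_sc(x) = (1/(2π)) √(4 − x²). With x = -1.889:
  4 − x² = 4 − (-1.889)² = 4 − 3.568321 = 0.431679.
  √(4 − x²) = 0.657023.
  1/(2π) = 0.159155.
  ρ_sc(-1.889) = 0.159155 · 0.657023 = 0.104568.

Rounded to 5 decimal places: ρ_sc(-1.889) ≈ 0.10457.


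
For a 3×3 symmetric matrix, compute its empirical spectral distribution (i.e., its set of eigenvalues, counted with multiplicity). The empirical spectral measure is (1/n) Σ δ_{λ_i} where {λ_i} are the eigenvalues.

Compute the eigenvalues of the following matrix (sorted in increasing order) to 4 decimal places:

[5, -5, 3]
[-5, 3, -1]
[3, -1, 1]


Since M is real symmetric, all three eigenvalues are real; they are the roots of det(λI − M) = λ³ − (tr M) λ² + s λ − det M, where s is the sum of the principal 2×2 minors.
tr M = 5 + 3 + 1 = 9.
s = (5·3 − (-5)²) + (5·1 − 3²) + (3·1 − (-1)²) = -10 + (-4) + 2 = -12.
det M (expand along row 1) = 5·2 − (-5)·(-2) + 3·(-4) = -12.
Characteristic polynomial: λ³ − 9λ² − 12λ + 12 = 0.
Substitute λ = y + (tr M)/3 = y + 3.000000 to remove the quadratic term: y³ + p·y + q = 0 with p = s − (tr M)²/3 = -39.000000 and q = −2(tr M)³/27 + (tr M)·s/3 − det M = -78.000000.
Three real roots ⇒ use the trigonometric (Viète) form: r = 2√(−p/3) = 7.211103, φ = arccos(3q/(p·r)) = arccos(0.832050) = 0.588003 rad.
y_k = r·cos(φ/3 − 2πk/3) for k = 0, 1, 2 gives y = 7.073033, -2.320314, -4.752720.
λ_k = y_k + 3.000000 gives λ = 10.0730, 0.6797, -1.7527 (check: the sum is 9.0000 = tr M).

Eigenvalues sorted in increasing order: [-1.7527, 0.6797, 10.0730].


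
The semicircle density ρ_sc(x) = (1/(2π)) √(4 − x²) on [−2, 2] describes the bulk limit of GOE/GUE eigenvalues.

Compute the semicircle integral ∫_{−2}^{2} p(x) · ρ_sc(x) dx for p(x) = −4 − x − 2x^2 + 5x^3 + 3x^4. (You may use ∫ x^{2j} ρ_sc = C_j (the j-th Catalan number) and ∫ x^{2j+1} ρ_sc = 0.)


Write p(x) = Σ a_i x^i, split into monomials and integrate each against ρ_sc separately.
Using ∫ x^{2j} ρ_sc = C_j = (1/(j+1)) C(2j, j) (Catalan numbers) and ∫ x^{2j+1} ρ_sc = 0 (odd monomials vanish by symmetry):
  i = 0 (even): a_0 · C_{0} = -4 · 1 = -4
  i = 1 (odd): ∫ x^1 ρ_sc = 0 (vanishes)
  i = 2 (even): a_2 · C_{1} = -2 · 1 = -2
  i = 3 (odd): ∫ x^3 ρ_sc = 0 (vanishes)
  i = 4 (even): a_4 · C_{2} = 3 · 2 = 6

Summing the contributions: ∫_{−2}^{2} p(x) ρ_sc(x) dx = (-4) + (-2) + 6 = 0.


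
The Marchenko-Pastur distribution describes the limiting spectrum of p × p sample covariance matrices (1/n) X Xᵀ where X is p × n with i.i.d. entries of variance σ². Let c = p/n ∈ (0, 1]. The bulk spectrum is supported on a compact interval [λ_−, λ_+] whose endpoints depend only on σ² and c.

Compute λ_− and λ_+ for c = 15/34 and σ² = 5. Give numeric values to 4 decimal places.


c = 15/34 = 0.441176; √c = 0.664211.
λ_− = σ² (1 − √c)² = 5 · (1 − 0.664211)² = 5 · (0.335789)² = 0.563771.
λ_+ = σ² (1 + √c)² = 5 · (1 + 0.664211)² = 5 · (1.664211)² = 13.847994.

Rounded to 4 decimal places: λ_− ≈ 0.5638, λ_+ ≈ 13.8480.


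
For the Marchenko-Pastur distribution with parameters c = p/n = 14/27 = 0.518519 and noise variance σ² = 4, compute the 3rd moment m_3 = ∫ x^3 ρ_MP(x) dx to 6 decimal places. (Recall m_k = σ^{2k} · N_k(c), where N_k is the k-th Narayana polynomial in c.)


E[X³] = σ⁶ (1 + 3c + c²) (third MP moment). With σ² = 4 (so σ⁶ = 64) and c = 14/27 = 0.518519: E[X³] = 64 · (1 + 3·0.518519 + (0.518519)²) = 64 · 2.824417.

So E[X^3] = 180.762689.


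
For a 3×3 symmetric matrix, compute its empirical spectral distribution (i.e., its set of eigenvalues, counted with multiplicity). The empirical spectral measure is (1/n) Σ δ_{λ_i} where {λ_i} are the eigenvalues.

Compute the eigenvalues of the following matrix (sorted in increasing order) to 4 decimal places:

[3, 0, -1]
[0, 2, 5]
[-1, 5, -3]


Since M is real symmetric, all three eigenvalues are real; they are the roots of det(λI − M) = λ³ − (tr M) λ² + s λ − det M, where s is the sum of the principal 2×2 minors.
tr M = 3 + 2 + (-3) = 2.
s = (3·2 − 0²) + (3·(-3) − (-1)²) + (2·(-3) − 5²) = 6 + (-10) + (-31) = -35.
det M (expand along row 1) = 3·(-31) − 0·5 + (-1)·2 = -95.
Characteristic polynomial: λ³ − 2λ² − 35λ + 95 = 0.
Substitute λ = y + (tr M)/3 = y + 0.666667 to remove the quadratic term: y³ + p·y + q = 0 with p = s − (tr M)²/3 = -36.333333 and q = −2(tr M)³/27 + (tr M)·s/3 − det M = 71.074074.
Three real roots ⇒ use the trigonometric (Viète) form: r = 2√(−p/3) = 6.960204, φ = arccos(3q/(p·r)) = arccos(-0.843151) = 2.573913 rad.
y_k = r·cos(φ/3 − 2πk/3) for k = 0, 1, 2 gives y = 4.551791, 2.284173, -6.835965.
λ_k = y_k + 0.666667 gives λ = 5.2185, 2.9508, -6.1693 (check: the sum is 2.0000 = tr M).

Eigenvalues sorted in increasing order: [-6.1693, 2.9508, 5.2185].


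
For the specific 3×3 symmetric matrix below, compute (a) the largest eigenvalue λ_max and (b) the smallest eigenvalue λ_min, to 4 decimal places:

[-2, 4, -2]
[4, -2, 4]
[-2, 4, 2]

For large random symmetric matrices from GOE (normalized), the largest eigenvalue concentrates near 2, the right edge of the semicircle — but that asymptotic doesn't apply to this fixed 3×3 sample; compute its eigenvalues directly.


Since M is real symmetric, all three eigenvalues are real; they are the roots of det(λI − M) = λ³ − (tr M) λ² + s λ − det M, where s is the sum of the principal 2×2 minors.
tr M = -2 + (-2) + 2 = -2.
s = ((-2)·(-2) − 4²) + ((-2)·2 − (-2)²) + ((-2)·2 − 4²) = -12 + (-8) + (-20) = -40.
det M (expand along row 1) = (-2)·(-20) − 4·16 + (-2)·12 = -48.
Characteristic polynomial: λ³ + 2λ² − 40λ + 48 = 0.
Substitute λ = y + (tr M)/3 = y − 0.666667 to remove the quadratic term: y³ + p·y + q = 0 with p = s − (tr M)²/3 = -41.333333 and q = −2(tr M)³/27 + (tr M)·s/3 − det M = 75.259259.
Three real roots ⇒ use the trigonometric (Viète) form: r = 2√(−p/3) = 7.423686, φ = arccos(3q/(p·r)) = arccos(-0.735802) = 2.397647 rad.
y_k = r·cos(φ/3 − 2πk/3) for k = 0, 1, 2 gives y = 5.176307, 2.020286, -7.196593.
λ_k = y_k − 0.666667 gives λ = 4.5096, 1.3536, -7.8633 (check: the sum is -2.0000 = tr M).

Hence λ_max = 4.5096 and λ_min = -7.8633.


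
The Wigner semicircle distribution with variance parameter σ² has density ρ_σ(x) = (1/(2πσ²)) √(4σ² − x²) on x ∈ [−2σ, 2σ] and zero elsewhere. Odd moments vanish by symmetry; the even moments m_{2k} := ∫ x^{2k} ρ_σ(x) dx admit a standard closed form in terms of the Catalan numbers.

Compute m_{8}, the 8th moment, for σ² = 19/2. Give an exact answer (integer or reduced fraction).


By the scaled semicircle moment identity, m_{2k} = σ^{2k} · C_k with k = 4.
C_4 = (1/(k+1)) · C(2k, k) = (1/5) · C(8, 4) = (1/5) · 70 = 14.
σ^{2k} = (σ²)^k = (19/2)^4 = 130321/16.

Therefore m_{8} = σ^{8} · C_4 = (130321/16) · 14 = 912247/8.


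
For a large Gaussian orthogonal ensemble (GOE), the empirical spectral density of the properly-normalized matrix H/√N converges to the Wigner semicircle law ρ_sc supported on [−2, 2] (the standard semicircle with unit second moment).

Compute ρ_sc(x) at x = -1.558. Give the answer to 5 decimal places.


ρ_sc(x) = (1/(2π)) √(4 − x²). With x = -1.558:
  4 − x² = 4 − (-1.558)² = 4 − 2.427364 = 1.572636.
  √(4 − x²) = 1.254048.
  1/(2π) = 0.159155.
  ρ_sc(-1.558) = 0.159155 · 1.254048 = 0.199588.

Rounded to 5 decimal places: ρ_sc(-1.558) ≈ 0.19959.


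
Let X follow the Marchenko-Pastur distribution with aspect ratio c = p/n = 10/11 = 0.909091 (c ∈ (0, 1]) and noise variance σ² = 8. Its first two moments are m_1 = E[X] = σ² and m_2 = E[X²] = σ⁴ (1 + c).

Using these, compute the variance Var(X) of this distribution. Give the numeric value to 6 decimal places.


m_1 = E[X] = σ² = 8, so m_1² = 64.
m_2 = E[X²] = σ⁴ (1 + c) = 64 · (1 + 0.909091) = 64 · 1.909091 = 122.181818.
(Note m_2 − m_1² simplifies to c · σ⁴ = 0.909091 · 64.)

Var(X) = m_2 − m_1² = 122.181818 − 64 = 58.181818.


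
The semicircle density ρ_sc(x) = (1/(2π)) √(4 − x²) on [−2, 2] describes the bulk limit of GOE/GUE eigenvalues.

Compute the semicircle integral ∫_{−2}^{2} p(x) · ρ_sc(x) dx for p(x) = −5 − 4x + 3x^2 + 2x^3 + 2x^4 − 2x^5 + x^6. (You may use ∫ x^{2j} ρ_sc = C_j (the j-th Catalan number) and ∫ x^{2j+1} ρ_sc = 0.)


Write p(x) = Σ a_i x^i, split into monomials and integrate each against ρ_sc separately.
Using ∫ x^{2j} ρ_sc = C_j = (1/(j+1)) C(2j, j) (Catalan numbers) and ∫ x^{2j+1} ρ_sc = 0 (odd monomials vanish by symmetry):
  i = 0 (even): a_0 · C_{0} = -5 · 1 = -5
  i = 1 (odd): ∫ x^1 ρ_sc = 0 (vanishes)
  i = 2 (even): a_2 · C_{1} = 3 · 1 = 3
  i = 3 (odd): ∫ x^3 ρ_sc = 0 (vanishes)
  i = 4 (even): a_4 · C_{2} = 2 · 2 = 4
  i = 5 (odd): ∫ x^5 ρ_sc = 0 (vanishes)
  i = 6 (even): a_6 · C_{3} = 1 · 5 = 5

Summing the contributions: ∫_{−2}^{2} p(x) ρ_sc(x) dx = (-5) + 3 + 4 + 5 = 7.


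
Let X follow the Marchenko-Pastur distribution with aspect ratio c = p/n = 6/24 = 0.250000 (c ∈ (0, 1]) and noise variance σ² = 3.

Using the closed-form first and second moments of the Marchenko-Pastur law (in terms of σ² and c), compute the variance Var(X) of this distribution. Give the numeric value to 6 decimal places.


Recall the MP moments m_1 = E[X] = σ² and m_2 = E[X²] = σ⁴ (1 + c).
m_1 = E[X] = σ² = 3, so m_1² = 9.
m_2 = E[X²] = σ⁴ (1 + c) = 9 · (1 + 0.250000) = 9 · 1.250000 = 11.250000.
(Note m_2 − m_1² simplifies to c · σ⁴ = 0.250000 · 9.)

Var(X) = m_2 − m_1² = 11.250000 − 9 = 2.250000.


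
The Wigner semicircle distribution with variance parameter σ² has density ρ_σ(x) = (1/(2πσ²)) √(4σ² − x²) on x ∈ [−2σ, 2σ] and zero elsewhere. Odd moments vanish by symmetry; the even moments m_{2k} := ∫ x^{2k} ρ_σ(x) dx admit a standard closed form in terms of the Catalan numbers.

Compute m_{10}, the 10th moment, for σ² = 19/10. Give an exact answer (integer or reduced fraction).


By the scaled semicircle moment identity, m_{2k} = σ^{2k} · C_k with k = 5.
C_5 = (1/(k+1)) · C(2k, k) = (1/6) · C(10, 5) = (1/6) · 252 = 42.
σ^{2k} = (σ²)^k = (19/10)^5 = 2476099/100000.

Therefore m_{10} = σ^{10} · C_5 = (2476099/100000) · 42 = 51998079/50000.


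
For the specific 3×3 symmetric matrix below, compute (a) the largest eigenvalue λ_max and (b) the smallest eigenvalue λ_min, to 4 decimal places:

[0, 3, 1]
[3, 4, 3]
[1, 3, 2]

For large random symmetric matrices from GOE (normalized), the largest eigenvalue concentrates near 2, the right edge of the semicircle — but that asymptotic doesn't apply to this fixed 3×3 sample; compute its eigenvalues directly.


Since M is real symmetric, all three eigenvalues are real; they are the roots of det(λI − M) = λ³ − (tr M) λ² + s λ − det M, where s is the sum of the principal 2×2 minors.
tr M = 0 + 4 + 2 = 6.
s = (0·4 − 3²) + (0·2 − 1²) + (4·2 − 3²) = -9 + (-1) + (-1) = -11.
det M (expand along row 1) = 0·(-1) − 3·3 + 1·5 = -4.
Characteristic polynomial: λ³ − 6λ² − 11λ + 4 = 0.
Substitute λ = y + (tr M)/3 = y + 2.000000 to remove the quadratic term: y³ + p·y + q = 0 with p = s − (tr M)²/3 = -23.000000 and q = −2(tr M)³/27 + (tr M)·s/3 − det M = -34.000000.
Three real roots ⇒ use the trigonometric (Viète) form: r = 2√(−p/3) = 5.537749, φ = arccos(3q/(p·r)) = arccos(0.800828) = 0.642120 rad.
y_k = r·cos(φ/3 − 2πk/3) for k = 0, 1, 2 gives y = 5.411382, -1.687010, -3.724371.
λ_k = y_k + 2.000000 gives λ = 7.4114, 0.3130, -1.7244 (check: the sum is 6.0000 = tr M).

Hence λ_max = 7.4114 and λ_min = -1.7244.


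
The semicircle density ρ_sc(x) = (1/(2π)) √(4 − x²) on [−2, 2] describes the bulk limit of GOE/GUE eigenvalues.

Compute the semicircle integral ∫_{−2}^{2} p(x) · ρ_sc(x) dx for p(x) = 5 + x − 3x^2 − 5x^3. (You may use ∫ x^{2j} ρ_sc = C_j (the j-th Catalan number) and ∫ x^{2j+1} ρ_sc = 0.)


Write p(x) = Σ a_i x^i, split into monomials and integrate each against ρ_sc separately.
Using ∫ x^{2j} ρ_sc = C_j = (1/(j+1)) C(2j, j) (Catalan numbers) and ∫ x^{2j+1} ρ_sc = 0 (odd monomials vanish by symmetry):
  i = 0 (even): a_0 · C_{0} = 5 · 1 = 5
  i = 1 (odd): ∫ x^1 ρ_sc = 0 (vanishes)
  i = 2 (even): a_2 · C_{1} = -3 · 1 = -3
  i = 3 (odd): ∫ x^3 ρ_sc = 0 (vanishes)

Summing the contributions: ∫_{−2}^{2} p(x) ρ_sc(x) dx = 5 + (-3) = 2.


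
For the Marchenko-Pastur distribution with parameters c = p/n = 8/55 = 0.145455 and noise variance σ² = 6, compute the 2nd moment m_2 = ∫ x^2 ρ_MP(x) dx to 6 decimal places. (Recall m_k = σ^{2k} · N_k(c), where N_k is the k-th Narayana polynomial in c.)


E[X²] = σ⁴ (1 + c) (second MP moment). With σ² = 6 (so σ⁴ = 36) and c = 8/55 = 0.145455: E[X²] = 36 · (1 + 0.145455) = 36 · 1.145455.

So E[X^2] = 41.236364.


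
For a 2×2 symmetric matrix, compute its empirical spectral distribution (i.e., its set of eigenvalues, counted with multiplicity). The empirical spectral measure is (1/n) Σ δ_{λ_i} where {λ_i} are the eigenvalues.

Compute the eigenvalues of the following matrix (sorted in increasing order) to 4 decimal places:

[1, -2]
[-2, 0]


Since M is real symmetric, both eigenvalues are real; they are the roots of det(λI − M) = λ² − (tr M) λ + det M.
tr M = 1 + 0 = 1.
det M = 1·0 − (-2)² = 0 − 4 = -4.
Characteristic polynomial: λ² − λ − 4 = 0.
Discriminant Δ = (tr M)² − 4·det M = 1 − (-16) = 17; √Δ = 4.123106.
λ = (tr M ± √Δ)/2 = (1 ± 4.123106)/2, giving (tr M − √Δ)/2 = -1.5616 and (tr M + √Δ)/2 = 2.5616.

Eigenvalues sorted in increasing order: [-1.5616, 2.5616].


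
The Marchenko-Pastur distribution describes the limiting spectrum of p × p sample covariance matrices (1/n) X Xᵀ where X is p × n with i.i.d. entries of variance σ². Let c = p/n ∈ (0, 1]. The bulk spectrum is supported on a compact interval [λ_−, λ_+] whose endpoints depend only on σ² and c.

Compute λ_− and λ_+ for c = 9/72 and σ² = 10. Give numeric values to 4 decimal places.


c = 9/72 = 0.125000; √c = 0.353553.
λ_− = σ² (1 − √c)² = 10 · (1 − 0.353553)² = 10 · (0.646447)² = 4.178932.
λ_+ = σ² (1 + √c)² = 10 · (1 + 0.353553)² = 10 · (1.353553)² = 18.321068.

Rounded to 4 decimal places: λ_− ≈ 4.1789, λ_+ ≈ 18.3211.


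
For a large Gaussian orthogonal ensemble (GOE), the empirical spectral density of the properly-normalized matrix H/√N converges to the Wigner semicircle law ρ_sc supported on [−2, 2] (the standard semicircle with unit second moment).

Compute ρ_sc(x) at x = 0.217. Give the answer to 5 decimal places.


ρ_sc(x) = (1/(2π)) √(4 − x²). With x = 0.217:
  4 − x² = 4 − (0.217)² = 4 − 0.047089 = 3.952911.
  √(4 − x²) = 1.988193.
  1/(2π) = 0.159155.
  ρ_sc(0.217) = 0.159155 · 1.988193 = 0.316431.

Rounded to 5 decimal places: ρ_sc(0.217) ≈ 0.31643.


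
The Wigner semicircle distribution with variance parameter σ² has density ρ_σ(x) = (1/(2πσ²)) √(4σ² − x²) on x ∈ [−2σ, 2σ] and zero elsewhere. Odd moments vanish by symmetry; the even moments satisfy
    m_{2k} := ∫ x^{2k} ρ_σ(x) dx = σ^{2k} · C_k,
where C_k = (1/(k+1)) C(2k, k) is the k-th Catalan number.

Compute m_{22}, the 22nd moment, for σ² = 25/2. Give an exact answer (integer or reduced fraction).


By the scaled semicircle moment identity, m_{2k} = σ^{2k} · C_k with k = 11.
C_11 = (1/(k+1)) · C(2k, k) = (1/12) · C(22, 11) = (1/12) · 705432 = 58786.
σ^{2k} = (σ²)^k = (25/2)^11 = 2384185791015625/2048.

Therefore m_{22} = σ^{22} · C_11 = (2384185791015625/2048) · 58786 = 70078372955322265625/1024.


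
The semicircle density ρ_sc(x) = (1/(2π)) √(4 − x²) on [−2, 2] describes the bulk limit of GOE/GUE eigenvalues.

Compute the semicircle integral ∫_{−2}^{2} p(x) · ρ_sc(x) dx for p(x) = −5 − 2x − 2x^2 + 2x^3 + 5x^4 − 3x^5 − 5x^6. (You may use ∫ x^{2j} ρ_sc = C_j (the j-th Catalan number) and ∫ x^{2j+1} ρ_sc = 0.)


Write p(x) = Σ a_i x^i, split into monomials and integrate each against ρ_sc separately.
Using ∫ x^{2j} ρ_sc = C_j = (1/(j+1)) C(2j, j) (Catalan numbers) and ∫ x^{2j+1} ρ_sc = 0 (odd monomials vanish by symmetry):
  i = 0 (even): a_0 · C_{0} = -5 · 1 = -5
  i = 1 (odd): ∫ x^1 ρ_sc = 0 (vanishes)
  i = 2 (even): a_2 · C_{1} = -2 · 1 = -2
  i = 3 (odd): ∫ x^3 ρ_sc = 0 (vanishes)
  i = 4 (even): a_4 · C_{2} = 5 · 2 = 10
  i = 5 (odd): ∫ x^5 ρ_sc = 0 (vanishes)
  i = 6 (even): a_6 · C_{3} = -5 · 5 = -25

Summing the contributions: ∫_{−2}^{2} p(x) ρ_sc(x) dx = (-5) + (-2) + 10 + (-25) = -22.


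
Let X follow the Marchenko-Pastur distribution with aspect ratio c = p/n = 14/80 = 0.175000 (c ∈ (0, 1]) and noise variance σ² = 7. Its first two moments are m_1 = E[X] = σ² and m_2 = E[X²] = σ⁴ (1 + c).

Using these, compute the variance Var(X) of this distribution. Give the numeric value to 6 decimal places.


m_1 = E[X] = σ² = 7, so m_1² = 49.
m_2 = E[X²] = σ⁴ (1 + c) = 49 · (1 + 0.175000) = 49 · 1.175000 = 57.575000.
(Note m_2 − m_1² simplifies to c · σ⁴ = 0.175000 · 49.)

Var(X) = m_2 − m_1² = 57.575000 − 49 = 8.575000.


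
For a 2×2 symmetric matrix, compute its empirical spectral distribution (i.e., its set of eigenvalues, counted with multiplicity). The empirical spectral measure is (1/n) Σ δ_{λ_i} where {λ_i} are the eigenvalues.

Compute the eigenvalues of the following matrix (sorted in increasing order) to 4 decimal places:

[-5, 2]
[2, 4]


Since M is real symmetric, both eigenvalues are real; they are the roots of det(λI − M) = λ² − (tr M) λ + det M.
tr M = -5 + 4 = -1.
det M = (-5)·4 − 2² = -20 − 4 = -24.
Characteristic polynomial: λ² + λ − 24 = 0.
Discriminant Δ = (tr M)² − 4·det M = 1 − (-96) = 97; √Δ = 9.848858.
λ = (tr M ± √Δ)/2 = (-1 ± 9.848858)/2, giving (tr M − √Δ)/2 = -5.4244 and (tr M + √Δ)/2 = 4.4244.

Eigenvalues sorted in increasing order: [-5.4244, 4.4244].


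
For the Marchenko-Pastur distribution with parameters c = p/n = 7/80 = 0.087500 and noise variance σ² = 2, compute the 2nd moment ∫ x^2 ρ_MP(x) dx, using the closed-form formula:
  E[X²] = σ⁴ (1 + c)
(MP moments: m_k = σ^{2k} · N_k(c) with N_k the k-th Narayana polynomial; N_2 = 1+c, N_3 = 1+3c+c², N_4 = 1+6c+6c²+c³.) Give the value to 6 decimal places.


E[X²] = σ⁴ (1 + c) (second MP moment). With σ² = 2 (so σ⁴ = 4) and c = 7/80 = 0.087500: E[X²] = 4 · (1 + 0.087500) = 4 · 1.087500.

So E[X^2] = 4.350000.


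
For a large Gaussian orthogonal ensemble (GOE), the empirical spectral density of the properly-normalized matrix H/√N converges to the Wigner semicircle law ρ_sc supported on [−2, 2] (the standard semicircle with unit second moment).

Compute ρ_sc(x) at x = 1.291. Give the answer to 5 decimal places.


ρ_sc(x) = (1/(2π)) √(4 − x²). With x = 1.291:
  4 − x² = 4 − (1.291)² = 4 − 1.666681 = 2.333319.
  √(4 − x²) = 1.527521.
  1/(2π) = 0.159155.
  ρ_sc(1.291) = 0.159155 · 1.527521 = 0.243112.

Rounded to 5 decimal places: ρ_sc(1.291) ≈ 0.24311.


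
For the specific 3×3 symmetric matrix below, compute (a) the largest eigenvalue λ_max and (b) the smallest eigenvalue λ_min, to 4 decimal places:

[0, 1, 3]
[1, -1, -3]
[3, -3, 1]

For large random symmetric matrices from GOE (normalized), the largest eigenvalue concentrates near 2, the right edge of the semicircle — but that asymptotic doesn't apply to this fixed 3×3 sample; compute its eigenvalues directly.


Since M is real symmetric, all three eigenvalues are real; they are the roots of det(λI − M) = λ³ − (tr M) λ² + s λ − det M, where s is the sum of the principal 2×2 minors.
tr M = 0 + (-1) + 1 = 0.
s = (0·(-1) − 1²) + (0·1 − 3²) + ((-1)·1 − (-3)²) = -1 + (-9) + (-10) = -20.
det M (expand along row 1) = 0·(-10) − 1·10 + 3·0 = -10.
Characteristic polynomial: λ³ − 20λ + 10 = 0.
Substitute λ = y + (tr M)/3 = y + 0.000000 to remove the quadratic term: y³ + p·y + q = 0 with p = s − (tr M)²/3 = -20.000000 and q = −2(tr M)³/27 + (tr M)·s/3 − det M = 10.000000.
Three real roots ⇒ use the trigonometric (Viète) form: r = 2√(−p/3) = 5.163978, φ = arccos(3q/(p·r)) = arccos(-0.290474) = 1.865518 rad.
y_k = r·cos(φ/3 − 2πk/3) for k = 0, 1, 2 gives y = 4.197324, 0.506497, -4.703821.
λ_k = y_k + 0.000000 gives λ = 4.1973, 0.5065, -4.7038 (check: the sum is 0.0000 = tr M).

Hence λ_max = 4.1973 and λ_min = -4.7038.


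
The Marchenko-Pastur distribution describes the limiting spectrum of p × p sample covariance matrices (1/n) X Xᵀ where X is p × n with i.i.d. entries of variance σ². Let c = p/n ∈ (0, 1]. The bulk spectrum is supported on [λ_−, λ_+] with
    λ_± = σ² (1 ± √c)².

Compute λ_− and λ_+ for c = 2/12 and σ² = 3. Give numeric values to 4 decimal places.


c = 2/12 = 0.166667; √c = 0.408248.
λ_− = σ² (1 − √c)² = 3 · (1 − 0.408248)² = 3 · (0.591752)² = 1.050510.
λ_+ = σ² (1 + √c)² = 3 · (1 + 0.408248)² = 3 · (1.408248)² = 5.949490.

Rounded to 4 decimal places: λ_− ≈ 1.0505, λ_+ ≈ 5.9495.


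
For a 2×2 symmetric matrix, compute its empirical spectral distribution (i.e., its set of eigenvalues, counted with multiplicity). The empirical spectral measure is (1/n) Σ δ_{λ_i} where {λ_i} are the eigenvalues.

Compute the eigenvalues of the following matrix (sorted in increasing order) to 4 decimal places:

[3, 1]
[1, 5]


Since M is real symmetric, both eigenvalues are real; they are the roots of det(λI − M) = λ² − (tr M) λ + det M.
tr M = 3 + 5 = 8.
det M = 3·5 − 1² = 15 − 1 = 14.
Characteristic polynomial: λ² − 8λ + 14 = 0.
Discriminant Δ = (tr M)² − 4·det M = 64 − 56 = 8; √Δ = 2.828427.
λ = (tr M ± √Δ)/2 = (8 ± 2.828427)/2, giving (tr M − √Δ)/2 = 2.5858 and (tr M + √Δ)/2 = 5.4142.

Eigenvalues sorted in increasing order: [2.5858, 5.4142].


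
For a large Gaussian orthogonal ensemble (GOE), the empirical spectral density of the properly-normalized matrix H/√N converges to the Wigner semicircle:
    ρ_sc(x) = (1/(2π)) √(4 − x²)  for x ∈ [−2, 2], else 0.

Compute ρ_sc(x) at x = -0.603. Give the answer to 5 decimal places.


ρ_sc(x) = (1/(2π)) √(4 − x²). With x = -0.603:
  4 − x² = 4 − (-0.603)² = 4 − 0.363609 = 3.636391.
  √(4 − x²) = 1.906932.
  1/(2π) = 0.159155.
  ρ_sc(-0.603) = 0.159155 · 1.906932 = 0.303498.

Rounded to 5 decimal places: ρ_sc(-0.603) ≈ 0.30350.
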